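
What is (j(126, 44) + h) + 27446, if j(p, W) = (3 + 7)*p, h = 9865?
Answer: 38571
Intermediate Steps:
j(p, W) = 10*p
(j(126, 44) + h) + 27446 = (10*126 + 9865) + 27446 = (1260 + 9865) + 27446 = 11125 + 27446 = 38571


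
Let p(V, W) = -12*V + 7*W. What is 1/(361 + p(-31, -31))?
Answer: 1/516 ≈ 0.0019380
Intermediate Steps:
1/(361 + p(-31, -31)) = 1/(361 + (-12*(-31) + 7*(-31))) = 1/(361 + (372 - 217)) = 1/(361 + 155) = 1/516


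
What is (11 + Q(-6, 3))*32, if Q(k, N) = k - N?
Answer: 64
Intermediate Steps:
(11 + Q(-6, 3))*32 = (11 + (-6 - 1*3))*32 = (11 + (-6 - 3))*32 = (11 - 9)*32 = 2*32 = 64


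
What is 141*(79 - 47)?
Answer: 4512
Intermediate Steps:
141*(79 - 47) = 141*32 = 4512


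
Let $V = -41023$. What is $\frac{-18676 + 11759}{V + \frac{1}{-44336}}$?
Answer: $\frac{306672112}{1818795729} \approx 0.16861$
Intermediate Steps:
$\frac{-18676 + 11759}{V + \frac{1}{-44336}} = \frac{-18676 + 11759}{-41023 + \frac{1}{-44336}} = - \frac{6917}{-41023 - \frac{1}{44336}} = - \frac{6917}{- \frac{1818795729}{44336}} = \left(-6917\right) \left(- \frac{44336}{1818795729}\right) = \frac{306672112}{1818795729}$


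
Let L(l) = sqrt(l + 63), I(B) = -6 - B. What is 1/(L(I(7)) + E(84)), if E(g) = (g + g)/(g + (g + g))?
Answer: -3/223 + 45*sqrt(2)/446 ≈ 0.12924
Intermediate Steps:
L(l) = sqrt(63 + l)
E(g) = 2/3 (E(g) = (2*g)/(g + 2*g) = (2*g)/((3*g)) = (2*g)*(1/(3*g)) = 2/3)
1/(L(I(7)) + E(84)) = 1/(sqrt(63 + (-6 - 1*7)) + 2/3) = 1/(sqrt(63 + (-6 - 7)) + 2/3) = 1/(sqrt(63 - 13) + 2/3) = 1/(sqrt(50) + 2/3) = 1/(5*sqrt(2) + 2/3) = 1/(2/3 + 5*sqrt(2))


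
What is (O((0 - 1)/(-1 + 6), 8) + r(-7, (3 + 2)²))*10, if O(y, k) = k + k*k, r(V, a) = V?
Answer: 650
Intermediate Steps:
O(y, k) = k + k²
(O((0 - 1)/(-1 + 6), 8) + r(-7, (3 + 2)²))*10 = (8*(1 + 8) - 7)*10 = (8*9 - 7)*10 = (72 - 7)*10 = 65*10 = 650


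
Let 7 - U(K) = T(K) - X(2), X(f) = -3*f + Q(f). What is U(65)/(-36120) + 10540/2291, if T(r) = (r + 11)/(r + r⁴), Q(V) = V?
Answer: 178834754702467/38872658424600 ≈ 4.6005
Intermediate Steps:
X(f) = -2*f (X(f) = -3*f + f = -2*f)
T(r) = (11 + r)/(r + r⁴)
U(K) = 3 - (11 + K)/(K + K⁴) (U(K) = 7 - ((11 + K)/(K + K⁴) - (-2)*2) = 7 - ((11 + K)/(K + K⁴) - 1*(-4)) = 7 - ((11 + K)/(K + K⁴) + 4) = 7 - (4 + (11 + K)/(K + K⁴)) = 7 + (-4 - (11 + K)/(K + K⁴)) = 3 - (11 + K)/(K + K⁴))
U(65)/(-36120) + 10540/2291 = ((-11 + 2*65 + 3*65⁴)/(65 + 65⁴))/(-36120) + 10540/2291 = ((-11 + 130 + 3*17850625)/(65 + 17850625))*(-1/36120) + 10540*(1/2291) = ((-11 + 130 + 53551875)/17850690)*(-1/36120) + 10540/2291 = ((1/17850690)*53551994)*(-1/36120) + 10540/2291 = (1409263/469755)*(-1/36120) + 10540/2291 = -1409263/16967550600 + 10540/2291 = 178834754702467/38872658424600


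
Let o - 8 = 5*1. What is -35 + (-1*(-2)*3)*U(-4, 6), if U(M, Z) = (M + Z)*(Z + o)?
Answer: 193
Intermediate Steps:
o = 13 (o = 8 + 5*1 = 8 + 5 = 13)
U(M, Z) = (13 + Z)*(M + Z) (U(M, Z) = (M + Z)*(Z + 13) = (M + Z)*(13 + Z) = (13 + Z)*(M + Z))
-35 + (-1*(-2)*3)*U(-4, 6) = -35 + (-1*(-2)*3)*(6² + 13*(-4) + 13*6 - 4*6) = -35 + (2*3)*(36 - 52 + 78 - 24) = -35 + 6*38 = -35 + 228 = 193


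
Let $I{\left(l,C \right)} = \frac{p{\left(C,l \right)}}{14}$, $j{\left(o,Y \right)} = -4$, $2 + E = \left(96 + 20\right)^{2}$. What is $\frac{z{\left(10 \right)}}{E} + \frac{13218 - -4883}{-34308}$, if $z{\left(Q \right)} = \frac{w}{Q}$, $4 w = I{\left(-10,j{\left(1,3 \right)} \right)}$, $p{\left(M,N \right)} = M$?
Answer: $- \frac{8523588467}{16155294120} \approx -0.5276$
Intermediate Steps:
$E = 13454$ ($E = -2 + \left(96 + 20\right)^{2} = -2 + 116^{2} = -2 + 13456 = 13454$)
$I{\left(l,C \right)} = \frac{C}{14}$
$w = - \frac{1}{14}$ ($w = \frac{\frac{1}{14} \left(-4\right)}{4} = \frac{1}{4} \left(- \frac{2}{7}\right) = - \frac{1}{14} \approx -0.071429$)
$z{\left(Q \right)} = - \frac{1}{14 Q}$
$\frac{z{\left(10 \right)}}{E} + \frac{13218 - -4883}{-34308} = \frac{\left(- \frac{1}{14}\right) \frac{1}{10}}{13454} + \frac{13218 - -4883}{-34308} = \left(- \frac{1}{14}\right) \frac{1}{10} \cdot \frac{1}{13454} + \left(13218 + 4883\right) \left(- \frac{1}{34308}\right) = \left(- \frac{1}{140}\right) \frac{1}{13454} + 18101 \left(- \frac{1}{34308}\right) = - \frac{1}{1883560} - \frac{18101}{34308} = - \frac{8523588467}{16155294120}$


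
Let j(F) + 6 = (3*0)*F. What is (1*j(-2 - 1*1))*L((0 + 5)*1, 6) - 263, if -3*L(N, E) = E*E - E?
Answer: -203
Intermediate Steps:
j(F) = -6 (j(F) = -6 + (3*0)*F = -6 + 0*F = -6 + 0 = -6)
L(N, E) = -E²/3 + E/3 (L(N, E) = -(E*E - E)/3 = -(E² - E)/3 = -E²/3 + E/3)
(1*j(-2 - 1*1))*L((0 + 5)*1, 6) - 263 = (1*(-6))*((⅓)*6*(1 - 1*6)) - 263 = -2*6*(1 - 6) - 263 = -2*6*(-5) - 263 = -6*(-10) - 263 = 60 - 263 = -203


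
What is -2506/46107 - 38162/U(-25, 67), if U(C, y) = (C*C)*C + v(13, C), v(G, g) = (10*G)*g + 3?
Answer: 856121051/435065652 ≈ 1.9678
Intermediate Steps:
v(G, g) = 3 + 10*G*g (v(G, g) = 10*G*g + 3 = 3 + 10*G*g)
U(C, y) = 3 + C**3 + 130*C (U(C, y) = (C*C)*C + (3 + 10*13*C) = C**2*C + (3 + 130*C) = C**3 + (3 + 130*C) = 3 + C**3 + 130*C)
-2506/46107 - 38162/U(-25, 67) = -2506/46107 - 38162/(3 + (-25)**3 + 130*(-25)) = -2506*1/46107 - 38162/(3 - 15625 - 3250) = -2506/46107 - 38162/(-18872) = -2506/46107 - 38162*(-1/18872) = -2506/46107 + 19081/9436 = 856121051/435065652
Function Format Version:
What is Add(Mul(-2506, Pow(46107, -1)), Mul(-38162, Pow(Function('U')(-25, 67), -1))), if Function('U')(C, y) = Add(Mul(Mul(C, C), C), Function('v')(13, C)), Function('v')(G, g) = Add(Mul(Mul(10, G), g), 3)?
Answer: Rational(856121051, 435065652) ≈ 1.9678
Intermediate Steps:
Function('v')(G, g) = Add(3, Mul(10, G, g)) (Function('v')(G, g) = Add(Mul(10, G, g), 3) = Add(3, Mul(10, G, g)))
Function('U')(C, y) = Add(3, Pow(C, 3), Mul(130, C)) (Function('U')(C, y) = Add(Mul(Mul(C, C), C), Add(3, Mul(10, 13, C))) = Add(Mul(Pow(C, 2), C), Add(3, Mul(130, C))) = Add(Pow(C, 3), Add(3, Mul(130, C))) = Add(3, Pow(C, 3), Mul(130, C)))
Add(Mul(-2506, Pow(46107, -1)), Mul(-38162, Pow(Function('U')(-25, 67), -1))) = Add(Mul(-2506, Pow(46107, -1)), Mul(-38162, Pow(Add(3, Pow(-25, 3), Mul(130, -25)), -1))) = Add(Mul(-2506, Rational(1, 46107)), Mul(-38162, Pow(Add(3, -15625, -3250), -1))) = Add(Rational(-2506, 46107), Mul(-38162, Pow(-18872, -1))) = Add(Rational(-2506, 46107), Mul(-38162, Rational(-1, 18872))) = Add(Rational(-2506, 46107), Rational(19081, 9436)) = Rational(856121051, 435065652)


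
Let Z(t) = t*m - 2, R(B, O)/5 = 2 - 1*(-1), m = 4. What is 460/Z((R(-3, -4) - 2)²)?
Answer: 230/337 ≈ 0.68249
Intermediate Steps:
R(B, O) = 15 (R(B, O) = 5*(2 - 1*(-1)) = 5*(2 + 1) = 5*3 = 15)
Z(t) = -2 + 4*t (Z(t) = t*4 - 2 = 4*t - 2 = -2 + 4*t)
460/Z((R(-3, -4) - 2)²) = 460/(-2 + 4*(15 - 2)²) = 460/(-2 + 4*13²) = 460/(-2 + 4*169) = 460/(-2 + 676) = 460/674 = 460*(1/674) = 230/337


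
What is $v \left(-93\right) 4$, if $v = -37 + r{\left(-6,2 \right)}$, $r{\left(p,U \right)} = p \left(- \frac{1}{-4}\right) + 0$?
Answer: $14322$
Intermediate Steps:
$r{\left(p,U \right)} = \frac{p}{4}$ ($r{\left(p,U \right)} = p \left(\left(-1\right) \left(- \frac{1}{4}\right)\right) + 0 = p \frac{1}{4} + 0 = \frac{p}{4} + 0 = \frac{p}{4}$)
$v = - \frac{77}{2}$ ($v = -37 + \frac{1}{4} \left(-6\right) = -37 - \frac{3}{2} = - \frac{77}{2} \approx -38.5$)
$v \left(-93\right) 4 = \left(- \frac{77}{2}\right) \left(-93\right) 4 = \frac{7161}{2} \cdot 4 = 14322$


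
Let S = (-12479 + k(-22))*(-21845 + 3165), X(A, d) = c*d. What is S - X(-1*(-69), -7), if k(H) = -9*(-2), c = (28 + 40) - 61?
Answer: 232771529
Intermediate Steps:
c = 7 (c = 68 - 61 = 7)
k(H) = 18
X(A, d) = 7*d
S = 232771480 (S = (-12479 + 18)*(-21845 + 3165) = -12461*(-18680) = 232771480)
S - X(-1*(-69), -7) = 232771480 - 7*(-7) = 232771480 - 1*(-49) = 232771480 + 49 = 232771529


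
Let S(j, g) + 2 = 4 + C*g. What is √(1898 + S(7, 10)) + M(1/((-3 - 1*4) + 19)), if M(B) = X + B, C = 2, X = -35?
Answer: -419/12 + 8*√30 ≈ 8.9011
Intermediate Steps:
S(j, g) = 2 + 2*g (S(j, g) = -2 + (4 + 2*g) = 2 + 2*g)
M(B) = -35 + B
√(1898 + S(7, 10)) + M(1/((-3 - 1*4) + 19)) = √(1898 + (2 + 2*10)) + (-35 + 1/((-3 - 1*4) + 19)) = √(1898 + (2 + 20)) + (-35 + 1/((-3 - 4) + 19)) = √(1898 + 22) + (-35 + 1/(-7 + 19)) = √1920 + (-35 + 1/12) = 8*√30 + (-35 + 1/12) = 8*√30 - 419/12 = -419/12 + 8*√30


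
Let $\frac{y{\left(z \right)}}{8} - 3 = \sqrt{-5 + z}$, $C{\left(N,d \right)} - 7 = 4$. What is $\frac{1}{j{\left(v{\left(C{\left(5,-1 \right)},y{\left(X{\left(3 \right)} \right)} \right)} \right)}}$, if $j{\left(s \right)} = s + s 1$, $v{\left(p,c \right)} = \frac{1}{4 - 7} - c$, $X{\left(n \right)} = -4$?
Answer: $- \frac{219}{21026} + \frac{108 i}{10513} \approx -0.010416 + 0.010273 i$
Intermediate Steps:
$C{\left(N,d \right)} = 11$ ($C{\left(N,d \right)} = 7 + 4 = 11$)
$y{\left(z \right)} = 24 + 8 \sqrt{-5 + z}$
$v{\left(p,c \right)} = - \frac{1}{3} - c$ ($v{\left(p,c \right)} = \frac{1}{-3} - c = - \frac{1}{3} - c$)
$j{\left(s \right)} = 2 s$ ($j{\left(s \right)} = s + s = 2 s$)
$\frac{1}{j{\left(v{\left(C{\left(5,-1 \right)},y{\left(X{\left(3 \right)} \right)} \right)} \right)}} = \frac{1}{2 \left(- \frac{1}{3} - \left(24 + 8 \sqrt{-5 - 4}\right)\right)} = \frac{1}{2 \left(- \frac{1}{3} - \left(24 + 8 \sqrt{-9}\right)\right)} = \frac{1}{2 \left(- \frac{1}{3} - \left(24 + 8 \cdot 3 i\right)\right)} = \frac{1}{2 \left(- \frac{1}{3} - \left(24 + 24 i\right)\right)} = \frac{1}{2 \left(- \frac{73}{3} - 24 i\right)} = \frac{1}{- \frac{146}{3} - 48 i} = \frac{9 \left(- \frac{146}{3} + 48 i\right)}{42052}$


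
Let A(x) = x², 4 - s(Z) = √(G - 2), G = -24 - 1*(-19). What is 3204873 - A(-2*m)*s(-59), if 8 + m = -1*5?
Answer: 3202169 + 676*I*√7 ≈ 3.2022e+6 + 1788.5*I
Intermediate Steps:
m = -13 (m = -8 - 1*5 = -8 - 5 = -13)
G = -5 (G = -24 + 19 = -5)
s(Z) = 4 - I*√7 (s(Z) = 4 - √(-5 - 2) = 4 - √(-7) = 4 - I*√7)
3204873 - A(-2*m)*s(-59) = 3204873 - (-2*(-13))²*(4 - I*√7) = 3204873 - 26²*(4 - I*√7) = 3204873 - 676*(4 - I*√7) = 3204873 - (2704 - 676*I*√7) = 3204873 + (-2704 + 676*I*√7) = 3202169 + 676*I*√7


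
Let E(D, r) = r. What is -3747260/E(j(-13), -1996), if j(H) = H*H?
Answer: 936815/499 ≈ 1877.4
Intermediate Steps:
j(H) = H**2
-3747260/E(j(-13), -1996) = -3747260/(-1996) = -3747260*(-1/1996) = 936815/499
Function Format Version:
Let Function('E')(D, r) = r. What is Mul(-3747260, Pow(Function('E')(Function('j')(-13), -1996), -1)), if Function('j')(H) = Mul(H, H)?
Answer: Rational(936815, 499) ≈ 1877.4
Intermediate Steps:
Function('j')(H) = Pow(H, 2)
Mul(-3747260, Pow(Function('E')(Function('j')(-13), -1996), -1)) = Mul(-3747260, Pow(-1996, -1)) = Mul(-3747260, Rational(-1, 1996)) = Rational(936815, 499)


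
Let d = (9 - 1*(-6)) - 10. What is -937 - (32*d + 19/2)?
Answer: -2213/2 ≈ -1106.5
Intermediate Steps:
d = 5 (d = (9 + 6) - 10 = 15 - 10 = 5)
-937 - (32*d + 19/2) = -937 - (32*5 + 19/2) = -937 - (160 + 19*(½)) = -937 - (160 + 19/2) = -937 - 1*339/2 = -937 - 339/2 = -2213/2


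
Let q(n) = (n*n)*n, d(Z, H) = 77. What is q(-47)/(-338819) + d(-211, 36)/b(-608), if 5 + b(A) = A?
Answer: 37554436/207696047 ≈ 0.18081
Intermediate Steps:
q(n) = n³ (q(n) = n²*n = n³)
b(A) = -5 + A
q(-47)/(-338819) + d(-211, 36)/b(-608) = (-47)³/(-338819) + 77/(-5 - 608) = -103823*(-1/338819) + 77/(-613) = 103823/338819 + 77*(-1/613) = 103823/338819 - 77/613 = 37554436/207696047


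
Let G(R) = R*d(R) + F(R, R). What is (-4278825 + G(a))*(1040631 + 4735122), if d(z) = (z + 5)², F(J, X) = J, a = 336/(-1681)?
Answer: -117391530559219715326401/4750104241 ≈ -2.4713e+13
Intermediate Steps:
a = -336/1681 (a = 336*(-1/1681) = -336/1681 ≈ -0.19988)
d(z) = (5 + z)²
G(R) = R + R*(5 + R)² (G(R) = R*(5 + R)² + R = R + R*(5 + R)²)
(-4278825 + G(a))*(1040631 + 4735122) = (-4278825 - 336*(1 + (5 - 336/1681)²)/1681)*(1040631 + 4735122) = (-4278825 - 336*(1 + (8069/1681)²)/1681)*5775753 = (-4278825 - 336*(1 + 65108761/2825761)/1681)*5775753 = (-4278825 - 336/1681*67934522/2825761)*5775753 = (-4278825 - 22825999392/4750104241)*5775753 = -20324887604996217/4750104241*5775753 = -117391530559219715326401/4750104241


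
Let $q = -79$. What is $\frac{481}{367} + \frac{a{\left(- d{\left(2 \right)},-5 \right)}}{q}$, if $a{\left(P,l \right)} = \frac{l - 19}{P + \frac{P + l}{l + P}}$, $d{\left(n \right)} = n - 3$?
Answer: $\frac{42403}{28993} \approx 1.4625$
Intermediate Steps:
$d{\left(n \right)} = -3 + n$ ($d{\left(n \right)} = n - 3 = -3 + n$)
$a{\left(P,l \right)} = \frac{-19 + l}{1 + P}$ ($a{\left(P,l \right)} = \frac{-19 + l}{P + \frac{P + l}{P + l}} = \frac{-19 + l}{P + 1} = \frac{-19 + l}{1 + P}$)
$\frac{481}{367} + \frac{a{\left(- d{\left(2 \right)},-5 \right)}}{q} = \frac{481}{367} + \frac{\frac{1}{1 - \left(-3 + 2\right)} \left(-19 - 5\right)}{-79} = 481 \cdot \frac{1}{367} + \frac{1}{1 - -1} \left(-24\right) \left(- \frac{1}{79}\right) = \frac{481}{367} + \frac{1}{1 + 1} \left(-24\right) \left(- \frac{1}{79}\right) = \frac{481}{367} + \frac{1}{2} \left(-24\right) \left(- \frac{1}{79}\right) = \frac{481}{367} - - \frac{12}{79} = \frac{481}{367} + \frac{12}{79} = \frac{42403}{28993}$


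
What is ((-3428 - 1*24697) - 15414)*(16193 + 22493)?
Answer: -1684349754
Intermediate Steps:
((-3428 - 1*24697) - 15414)*(16193 + 22493) = ((-3428 - 24697) - 15414)*38686 = (-28125 - 15414)*38686 = -43539*38686 = -1684349754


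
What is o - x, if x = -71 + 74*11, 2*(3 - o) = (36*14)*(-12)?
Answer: 2284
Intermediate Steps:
o = 3027 (o = 3 - 36*14*(-12)/2 = 3 - 252*(-12) = 3 - ½*(-6048) = 3 + 3024 = 3027)
x = 743 (x = -71 + 814 = 743)
o - x = 3027 - 1*743 = 3027 - 743 = 2284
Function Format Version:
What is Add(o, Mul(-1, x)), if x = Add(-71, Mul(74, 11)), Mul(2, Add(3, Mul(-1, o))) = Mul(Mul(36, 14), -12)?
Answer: 2284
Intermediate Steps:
o = 3027 (o = Add(3, Mul(Rational(-1, 2), Mul(Mul(36, 14), -12))) = Add(3, Mul(Rational(-1, 2), Mul(504, -12))) = Add(3, Mul(Rational(-1, 2), -6048)) = Add(3, 3024) = 3027)
x = 743 (x = Add(-71, 814) = 743)
Add(o, Mul(-1, x)) = Add(3027, Mul(-1, 743)) = Add(3027, -743) = 2284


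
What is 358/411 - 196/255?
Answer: 3578/34935 ≈ 0.10242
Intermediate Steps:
358/411 - 196/255 = 3578/34935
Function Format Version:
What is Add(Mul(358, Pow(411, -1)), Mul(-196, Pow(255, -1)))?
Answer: Rational(3578, 34935) ≈ 0.10242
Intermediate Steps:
Add(Mul(358, Pow(411, -1)), Mul(-196, Pow(255, -1))) = Add(Mul(358, Rational(1, 411)), Mul(-196, Rational(1, 255))) = Add(Rational(358, 411), Rational(-196, 255)) = Rational(3578, 34935)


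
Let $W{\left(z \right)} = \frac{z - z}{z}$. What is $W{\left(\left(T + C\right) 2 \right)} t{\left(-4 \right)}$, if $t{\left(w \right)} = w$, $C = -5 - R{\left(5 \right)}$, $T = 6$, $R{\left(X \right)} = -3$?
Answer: $0$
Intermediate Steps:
$C = -2$ ($C = -5 - -3 = -5 + 3 = -2$)
$W{\left(z \right)} = 0$ ($W{\left(z \right)} = \frac{0}{z} = 0$)
$W{\left(\left(T + C\right) 2 \right)} t{\left(-4 \right)} = 0 \left(-4\right) = 0$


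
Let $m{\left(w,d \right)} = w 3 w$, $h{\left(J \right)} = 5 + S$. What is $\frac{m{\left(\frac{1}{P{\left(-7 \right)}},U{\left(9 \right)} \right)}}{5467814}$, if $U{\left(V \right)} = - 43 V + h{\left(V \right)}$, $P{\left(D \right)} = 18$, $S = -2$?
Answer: $\frac{1}{590523912} \approx 1.6934 \cdot 10^{-9}$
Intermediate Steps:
$h{\left(J \right)} = 3$ ($h{\left(J \right)} = 5 - 2 = 3$)
$U{\left(V \right)} = 3 - 43 V$ ($U{\left(V \right)} = - 43 V + 3 = 3 - 43 V$)
$m{\left(w,d \right)} = 3 w^{2}$ ($m{\left(w,d \right)} = 3 w w = 3 w^{2}$)
$\frac{m{\left(\frac{1}{P{\left(-7 \right)}},U{\left(9 \right)} \right)}}{5467814} = \frac{3 \left(\frac{1}{18}\right)^{2}}{5467814} = \frac{3}{324} \cdot \frac{1}{5467814} = 3 \cdot \frac{1}{324} \cdot \frac{1}{5467814} = \frac{1}{108} \cdot \frac{1}{5467814} = \frac{1}{590523912}$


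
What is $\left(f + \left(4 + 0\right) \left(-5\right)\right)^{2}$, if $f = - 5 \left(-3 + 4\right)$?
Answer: $625$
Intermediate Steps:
$f = -5$ ($f = \left(-5\right) 1 = -5$)
$\left(f + \left(4 + 0\right) \left(-5\right)\right)^{2} = \left(-5 + \left(4 + 0\right) \left(-5\right)\right)^{2} = \left(-5 + 4 \left(-5\right)\right)^{2} = \left(-5 - 20\right)^{2} = \left(-25\right)^{2} = 625$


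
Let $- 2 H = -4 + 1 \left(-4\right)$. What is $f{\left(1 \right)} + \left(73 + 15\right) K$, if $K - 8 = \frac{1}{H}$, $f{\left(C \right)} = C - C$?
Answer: $726$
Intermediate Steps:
$H = 4$ ($H = - \frac{-4 + 1 \left(-4\right)}{2} = - \frac{-4 - 4}{2} = \left(- \frac{1}{2}\right) \left(-8\right) = 4$)
$f{\left(C \right)} = 0$
$K = \frac{33}{4}$ ($K = 8 + \frac{1}{4} = \frac{33}{4} \approx 8.25$)
$f{\left(1 \right)} + \left(73 + 15\right) K = 0 + \left(73 + 15\right) \frac{33}{4} = 0 + 88 \cdot \frac{33}{4} = 0 + 726 = 726$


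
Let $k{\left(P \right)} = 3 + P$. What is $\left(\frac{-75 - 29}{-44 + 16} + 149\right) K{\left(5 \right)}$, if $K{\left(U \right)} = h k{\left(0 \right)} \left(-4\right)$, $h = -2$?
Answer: $\frac{25656}{7} \approx 3665.1$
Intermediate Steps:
$K{\left(U \right)} = 24$ ($K{\left(U \right)} = - 2 \left(3 + 0\right) \left(-4\right) = \left(-2\right) 3 \left(-4\right) = \left(-6\right) \left(-4\right) = 24$)
$\left(\frac{-75 - 29}{-44 + 16} + 149\right) K{\left(5 \right)} = \left(\frac{-75 - 29}{-44 + 16} + 149\right) 24 = \left(- \frac{104}{-28} + 149\right) 24 = \left(\left(-104\right) \left(- \frac{1}{28}\right) + 149\right) 24 = \left(\frac{26}{7} + 149\right) 24 = \frac{1069}{7} \cdot 24 = \frac{25656}{7}$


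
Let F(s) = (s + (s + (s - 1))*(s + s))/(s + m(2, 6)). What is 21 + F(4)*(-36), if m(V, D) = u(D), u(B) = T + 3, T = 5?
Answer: -159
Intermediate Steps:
u(B) = 8 (u(B) = 5 + 3 = 8)
m(V, D) = 8
F(s) = (s + 2*s*(-1 + 2*s))/(8 + s) (F(s) = (s + (s + (s - 1))*(s + s))/(s + 8) = (s + (s + (-1 + s))*(2*s))/(8 + s) = (s + (-1 + 2*s)*(2*s))/(8 + s) = (s + 2*s*(-1 + 2*s))/(8 + s))
21 + F(4)*(-36) = 21 + (4*(-1 + 4*4)/(8 + 4))*(-36) = 21 + (4*(-1 + 16)/12)*(-36) = 21 + (4*(1/12)*15)*(-36) = 21 + 5*(-36) = 21 - 180 = -159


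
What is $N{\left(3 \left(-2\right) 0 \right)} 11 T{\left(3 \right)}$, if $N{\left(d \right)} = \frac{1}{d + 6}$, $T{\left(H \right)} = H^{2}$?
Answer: $\frac{33}{2} \approx 16.5$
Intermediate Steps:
$N{\left(d \right)} = \frac{1}{6 + d}$
$N{\left(3 \left(-2\right) 0 \right)} 11 T{\left(3 \right)} = \frac{1}{6 + 3 \left(-2\right) 0} \cdot 11 \cdot 3^{2} = \frac{1}{6 - 0} \cdot 11 \cdot 9 = \frac{1}{6 + 0} \cdot 11 \cdot 9 = \frac{1}{6} \cdot 11 \cdot 9 = \frac{11}{6} \cdot 9 = \frac{33}{2}$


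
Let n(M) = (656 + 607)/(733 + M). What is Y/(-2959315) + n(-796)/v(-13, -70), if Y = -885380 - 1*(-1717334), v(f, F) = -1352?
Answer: -22374966353/84020871480 ≈ -0.26630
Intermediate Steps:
Y = 831954 (Y = -885380 + 1717334 = 831954)
n(M) = 1263/(733 + M)
Y/(-2959315) + n(-796)/v(-13, -70) = 831954/(-2959315) + (1263/(733 - 796))/(-1352) = 831954*(-1/2959315) + (1263/(-63))*(-1/1352) = -831954/2959315 + (1263*(-1/63))*(-1/1352) = -831954/2959315 - 421/21*(-1/1352) = -831954/2959315 + 421/28392 = -22374966353/84020871480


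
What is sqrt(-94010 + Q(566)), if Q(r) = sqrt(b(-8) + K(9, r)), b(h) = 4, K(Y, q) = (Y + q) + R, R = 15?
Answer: sqrt(-94010 + 3*sqrt(66)) ≈ 306.57*I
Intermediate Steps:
K(Y, q) = 15 + Y + q (K(Y, q) = (Y + q) + 15 = 15 + Y + q)
Q(r) = sqrt(28 + r) (Q(r) = sqrt(4 + (15 + 9 + r)) = sqrt(4 + (24 + r)) = sqrt(28 + r))
sqrt(-94010 + Q(566)) = sqrt(-94010 + sqrt(28 + 566)) = sqrt(-94010 + sqrt(594)) = sqrt(-94010 + 3*sqrt(66))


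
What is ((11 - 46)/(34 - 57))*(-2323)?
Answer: -3535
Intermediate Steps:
((11 - 46)/(34 - 57))*(-2323) = -35/(-23)*(-2323) = -35*(-1/23)*(-2323) = (35/23)*(-2323) = -3535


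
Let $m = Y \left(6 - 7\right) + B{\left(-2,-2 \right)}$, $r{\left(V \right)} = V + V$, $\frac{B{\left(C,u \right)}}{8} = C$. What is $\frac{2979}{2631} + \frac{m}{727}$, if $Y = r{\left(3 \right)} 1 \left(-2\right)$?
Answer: $\frac{718403}{637579} \approx 1.1268$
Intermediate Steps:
$B{\left(C,u \right)} = 8 C$
$r{\left(V \right)} = 2 V$
$Y = -12$ ($Y = 2 \cdot 3 \cdot 1 \left(-2\right) = 6 \cdot 1 \left(-2\right) = 6 \left(-2\right) = -12$)
$m = -4$ ($m = - 12 \left(6 - 7\right) + 8 \left(-2\right) = - 12 \left(6 - 7\right) - 16 = \left(-12\right) \left(-1\right) - 16 = 12 - 16 = -4$)
$\frac{2979}{2631} + \frac{m}{727} = \frac{2979}{2631} - \frac{4}{727} = 2979 \cdot \frac{1}{2631} - \frac{4}{727} = \frac{993}{877} - \frac{4}{727} = \frac{718403}{637579}$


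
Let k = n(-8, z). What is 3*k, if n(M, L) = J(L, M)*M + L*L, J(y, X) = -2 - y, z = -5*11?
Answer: 7803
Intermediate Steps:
z = -55
n(M, L) = L**2 + M*(-2 - L) (n(M, L) = (-2 - L)*M + L*L = M*(-2 - L) + L**2 = L**2 + M*(-2 - L))
k = 2601 (k = (-55)**2 - 1*(-8)*(2 - 55) = 3025 - 1*(-8)*(-53) = 3025 - 424 = 2601)
3*k = 3*2601 = 7803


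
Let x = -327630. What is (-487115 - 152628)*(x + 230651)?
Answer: 62041636397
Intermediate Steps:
(-487115 - 152628)*(x + 230651) = (-487115 - 152628)*(-327630 + 230651) = -639743*(-96979) = 62041636397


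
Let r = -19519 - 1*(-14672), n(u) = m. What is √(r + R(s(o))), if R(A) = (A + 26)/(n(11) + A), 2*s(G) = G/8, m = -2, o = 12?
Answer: I*√121710/5 ≈ 69.774*I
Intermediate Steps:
s(G) = G/16 (s(G) = (G/8)/2 = G/16)
n(u) = -2
r = -4847 (r = -19519 + 14672 = -4847)
R(A) = (26 + A)/(-2 + A) (R(A) = (A + 26)/(-2 + A) = (26 + A)/(-2 + A))
√(r + R(s(o))) = √(-4847 + (26 + (1/16)*12)/(-2 + (1/16)*12)) = √(-4847 + (26 + ¾)/(-2 + ¾)) = √(-4847 + (107/4)/(-5/4)) = √(-4847 - ⅘*107/4) = √(-4847 - 107/5) = √(-24342/5) = I*√121710/5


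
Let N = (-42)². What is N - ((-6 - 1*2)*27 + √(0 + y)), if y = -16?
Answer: 1980 - 4*I ≈ 1980.0 - 4.0*I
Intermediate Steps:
N = 1764
N - ((-6 - 1*2)*27 + √(0 + y)) = 1764 - ((-6 - 1*2)*27 + √(0 - 16)) = 1764 - ((-6 - 2)*27 + √(-16)) = 1764 - (-8*27 + 4*I) = 1764 - (-216 + 4*I) = 1764 + (216 - 4*I) = 1980 - 4*I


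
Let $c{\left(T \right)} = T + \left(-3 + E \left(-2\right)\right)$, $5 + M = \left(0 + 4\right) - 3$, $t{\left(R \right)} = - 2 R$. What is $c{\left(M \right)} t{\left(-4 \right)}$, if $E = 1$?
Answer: $-72$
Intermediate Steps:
$M = -4$ ($M = -5 + \left(\left(0 + 4\right) - 3\right) = -5 + \left(4 - 3\right) = -5 + 1 = -4$)
$c{\left(T \right)} = -5 + T$ ($c{\left(T \right)} = T + \left(-3 + 1 \left(-2\right)\right) = T - 5 = -5 + T$)
$c{\left(M \right)} t{\left(-4 \right)} = \left(-5 - 4\right) \left(\left(-2\right) \left(-4\right)\right) = \left(-9\right) 8 = -72$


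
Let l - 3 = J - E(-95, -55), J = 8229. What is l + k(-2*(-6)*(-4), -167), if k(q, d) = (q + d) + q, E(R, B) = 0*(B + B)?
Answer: 7969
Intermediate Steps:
E(R, B) = 0 (E(R, B) = 0*(2*B) = 0)
k(q, d) = d + 2*q (k(q, d) = (d + q) + q = d + 2*q)
l = 8232 (l = 3 + (8229 - 1*0) = 3 + (8229 + 0) = 3 + 8229 = 8232)
l + k(-2*(-6)*(-4), -167) = 8232 + (-167 + 2*(-2*(-6)*(-4))) = 8232 + (-167 + 2*(12*(-4))) = 8232 + (-167 + 2*(-48)) = 8232 + (-167 - 96) = 8232 - 263 = 7969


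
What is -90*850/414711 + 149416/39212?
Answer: 1637909466/451712437 ≈ 3.6260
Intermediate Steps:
-90*850/414711 + 149416/39212 = -76500*1/414711 + 149416*(1/39212) = -8500/46079 + 37354/9803 = 1637909466/451712437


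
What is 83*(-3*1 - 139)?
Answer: -11786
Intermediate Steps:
83*(-3*1 - 139) = 83*(-3 - 139) = 83*(-142) = -11786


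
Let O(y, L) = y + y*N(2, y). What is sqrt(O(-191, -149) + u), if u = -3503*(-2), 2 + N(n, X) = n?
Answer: sqrt(6815) ≈ 82.553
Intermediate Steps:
N(n, X) = -2 + n
O(y, L) = y (O(y, L) = y + y*(-2 + 2) = y + y*0 = y + 0 = y)
u = 7006
sqrt(O(-191, -149) + u) = sqrt(-191 + 7006) = sqrt(6815)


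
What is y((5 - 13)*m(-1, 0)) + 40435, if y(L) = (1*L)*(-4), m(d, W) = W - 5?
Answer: 40275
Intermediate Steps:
m(d, W) = -5 + W
y(L) = -4*L (y(L) = L*(-4) = -4*L)
y((5 - 13)*m(-1, 0)) + 40435 = -4*(5 - 13)*(-5 + 0) + 40435 = -(-32)*(-5) + 40435 = -4*40 + 40435 = -160 + 40435 = 40275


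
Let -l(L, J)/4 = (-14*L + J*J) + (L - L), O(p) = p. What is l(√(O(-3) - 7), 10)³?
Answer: -26368000 + 25123840*I*√10 ≈ -2.6368e+7 + 7.9449e+7*I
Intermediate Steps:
l(L, J) = -4*J² + 56*L (l(L, J) = -4*((-14*L + J*J) + (L - L)) = -4*((-14*L + J²) + 0) = -4*((J² - 14*L) + 0) = -4*(J² - 14*L) = -4*J² + 56*L)
l(√(O(-3) - 7), 10)³ = (-4*10² + 56*√(-3 - 7))³ = (-4*100 + 56*√(-10))³ = (-400 + 56*(I*√10))³ = (-400 + 56*I*√10)³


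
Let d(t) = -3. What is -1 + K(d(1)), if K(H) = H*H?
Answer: 8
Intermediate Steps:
K(H) = H²
-1 + K(d(1)) = -1 + (-3)² = -1 + 9 = 8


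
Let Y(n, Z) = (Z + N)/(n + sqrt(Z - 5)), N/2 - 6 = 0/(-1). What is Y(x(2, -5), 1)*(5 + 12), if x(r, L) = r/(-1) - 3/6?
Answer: -2210/41 - 1768*I/41 ≈ -53.902 - 43.122*I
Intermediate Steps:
N = 12 (N = 12 + 2*(0/(-1)) = 12 + 2*(0*(-1)) = 12 + 2*0 = 12 + 0 = 12)
x(r, L) = -1/2 - r (x(r, L) = r*(-1) - 3*1/6 = -r - 1/2 = -1/2 - r)
Y(n, Z) = (12 + Z)/(n + sqrt(-5 + Z)) (Y(n, Z) = (Z + 12)/(n + sqrt(Z - 5)) = (12 + Z)/(n + sqrt(-5 + Z)))
Y(x(2, -5), 1)*(5 + 12) = ((12 + 1)/((-1/2 - 1*2) + sqrt(-5 + 1)))*(5 + 12) = (13/((-1/2 - 2) + sqrt(-4)))*17 = (13/(-5/2 + 2*I))*17 = ((4*(-5/2 - 2*I)/41)*13)*17 = (52*(-5/2 - 2*I)/41)*17 = 884*(-5/2 - 2*I)/41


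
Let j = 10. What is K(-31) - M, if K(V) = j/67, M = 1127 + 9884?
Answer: -737727/67 ≈ -11011.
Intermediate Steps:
M = 11011
K(V) = 10/67
K(-31) - M = 10/67 - 1*11011 = 10/67 - 11011 = -737727/67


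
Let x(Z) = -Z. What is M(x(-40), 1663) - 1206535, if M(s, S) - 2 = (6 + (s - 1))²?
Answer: -1204508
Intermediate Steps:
M(s, S) = 2 + (5 + s)² (M(s, S) = 2 + (6 + (s - 1))² = 2 + (6 + (-1 + s))² = 2 + (5 + s)²)
M(x(-40), 1663) - 1206535 = (2 + (5 - 1*(-40))²) - 1206535 = (2 + (5 + 40)²) - 1206535 = (2 + 45²) - 1206535 = (2 + 2025) - 1206535 = 2027 - 1206535 = -1204508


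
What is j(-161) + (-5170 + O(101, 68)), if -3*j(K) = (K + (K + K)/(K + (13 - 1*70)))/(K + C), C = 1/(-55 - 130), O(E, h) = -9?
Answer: -8407798453/1623337 ≈ -5179.3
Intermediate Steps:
C = -1/185 (C = 1/(-185) = -1/185 ≈ -0.0054054)
j(K) = -(K + 2*K/(-57 + K))/(3*(-1/185 + K)) (j(K) = -(K + (K + K)/(K + (13 - 1*70)))/(3*(K - 1/185)) = -(K + (2*K)/(K + (13 - 70)))/(3*(-1/185 + K)) = -(K + (2*K)/(K - 57))/(3*(-1/185 + K)) = -(K + (2*K)/(-57 + K))/(3*(-1/185 + K)) = -(K + 2*K/(-57 + K))/(3*(-1/185 + K)))
j(-161) + (-5170 + O(101, 68)) = (185/3)*(-161)*(55 - 1*(-161))/(57 - 10546*(-161) + 185*(-161)²) + (-5170 - 9) = (185/3)*(-161)*(55 + 161)/(57 + 1697906 + 185*25921) - 5179 = (185/3)*(-161)*216/(57 + 1697906 + 4795385) - 5179 = (185/3)*(-161)*216/6493348 - 5179 = (185/3)*(-161)*(1/6493348)*216 - 5179 = -536130/1623337 - 5179 = -8407798453/1623337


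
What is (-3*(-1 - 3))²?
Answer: 144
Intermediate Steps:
(-3*(-1 - 3))² = (-3*(-4))² = 12² = 144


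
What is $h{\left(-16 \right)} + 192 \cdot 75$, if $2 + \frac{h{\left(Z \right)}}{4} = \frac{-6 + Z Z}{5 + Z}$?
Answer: $\frac{157312}{11} \approx 14301.0$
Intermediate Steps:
$h{\left(Z \right)} = -8 + \frac{4 \left(-6 + Z^{2}\right)}{5 + Z}$ ($h{\left(Z \right)} = -8 + 4 \frac{-6 + Z Z}{5 + Z} = -8 + 4 \frac{-6 + Z^{2}}{5 + Z} = -8 + \frac{4 \left(-6 + Z^{2}\right)}{5 + Z}$)
$h{\left(-16 \right)} + 192 \cdot 75 = \frac{4 \left(-16 + \left(-16\right)^{2} - -32\right)}{5 - 16} + 192 \cdot 75 = \frac{4 \left(-16 + 256 + 32\right)}{-11} + 14400 = 4 \left(- \frac{1}{11}\right) 272 + 14400 = - \frac{1088}{11} + 14400 = \frac{157312}{11}$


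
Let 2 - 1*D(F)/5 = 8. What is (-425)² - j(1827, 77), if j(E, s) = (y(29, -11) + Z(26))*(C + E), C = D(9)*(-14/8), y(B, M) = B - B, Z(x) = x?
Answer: 131758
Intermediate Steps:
y(B, M) = 0
D(F) = -30 (D(F) = 10 - 5*8 = 10 - 40 = -30)
C = 105/2 (C = -(-420)/8 = -30*(-7/4) = 105/2 ≈ 52.500)
j(E, s) = 1365 + 26*E (j(E, s) = (0 + 26)*(105/2 + E) = 26*(105/2 + E) = 1365 + 26*E)
(-425)² - j(1827, 77) = (-425)² - (1365 + 26*1827) = 180625 - (1365 + 47502) = 180625 - 1*48867 = 180625 - 48867 = 131758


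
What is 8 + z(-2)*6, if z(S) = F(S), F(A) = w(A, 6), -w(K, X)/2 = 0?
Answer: 8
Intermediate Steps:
w(K, X) = 0 (w(K, X) = -2*0 = 0)
F(A) = 0
z(S) = 0
8 + z(-2)*6 = 8 + 0*6 = 8 + 0 = 8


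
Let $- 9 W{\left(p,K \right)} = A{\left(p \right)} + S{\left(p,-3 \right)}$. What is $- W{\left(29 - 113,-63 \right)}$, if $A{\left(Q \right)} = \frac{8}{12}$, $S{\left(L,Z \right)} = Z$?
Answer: $- \frac{7}{27} \approx -0.25926$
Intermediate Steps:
$A{\left(Q \right)} = \frac{2}{3}$ ($A{\left(Q \right)} = 8 \cdot \frac{1}{12} = \frac{2}{3}$)
$W{\left(p,K \right)} = \frac{7}{27}$ ($W{\left(p,K \right)} = - \frac{\frac{2}{3} - 3}{9} = \left(- \frac{1}{9}\right) \left(- \frac{7}{3}\right) = \frac{7}{27}$)
$- W{\left(29 - 113,-63 \right)} = \left(-1\right) \frac{7}{27} = - \frac{7}{27}$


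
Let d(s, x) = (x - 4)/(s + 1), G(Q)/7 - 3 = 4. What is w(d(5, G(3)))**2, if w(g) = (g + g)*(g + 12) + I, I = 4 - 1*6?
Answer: 337561/4 ≈ 84390.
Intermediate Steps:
I = -2 (I = 4 - 6 = -2)
G(Q) = 49 (G(Q) = 21 + 7*4 = 21 + 28 = 49)
d(s, x) = (-4 + x)/(1 + s)
w(g) = -2 + 2*g*(12 + g) (w(g) = (g + g)*(g + 12) - 2 = (2*g)*(12 + g) - 2 = 2*g*(12 + g) - 2 = -2 + 2*g*(12 + g))
w(d(5, G(3)))**2 = (-2 + 2*((-4 + 49)/(1 + 5))**2 + 24*((-4 + 49)/(1 + 5)))**2 = (-2 + 2*(45/6)**2 + 24*(45/6))**2 = (-2 + 2*((1/6)*45)**2 + 24*((1/6)*45))**2 = (-2 + 2*(15/2)**2 + 24*(15/2))**2 = (-2 + 2*(225/4) + 180)**2 = (-2 + 225/2 + 180)**2 = (581/2)**2 = 337561/4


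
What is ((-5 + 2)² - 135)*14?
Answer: -1764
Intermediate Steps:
((-5 + 2)² - 135)*14 = ((-3)² - 135)*14 = (9 - 135)*14 = -126*14 = -1764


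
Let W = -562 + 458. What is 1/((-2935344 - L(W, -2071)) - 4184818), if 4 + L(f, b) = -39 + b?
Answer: -1/7118048 ≈ -1.4049e-7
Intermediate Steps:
W = -104
L(f, b) = -43 + b (L(f, b) = -4 + (-39 + b) = -43 + b)
1/((-2935344 - L(W, -2071)) - 4184818) = 1/((-2935344 - (-43 - 2071)) - 4184818) = 1/((-2935344 - 1*(-2114)) - 4184818) = 1/((-2935344 + 2114) - 4184818) = 1/(-2933230 - 4184818) = 1/(-7118048) = -1/7118048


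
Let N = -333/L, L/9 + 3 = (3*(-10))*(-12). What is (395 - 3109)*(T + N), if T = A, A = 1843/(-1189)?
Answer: 1905076016/424473 ≈ 4488.1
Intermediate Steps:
A = -1843/1189 (A = 1843*(-1/1189) = -1843/1189 ≈ -1.5500)
T = -1843/1189 ≈ -1.5500
L = 3213 (L = -27 + 9*((3*(-10))*(-12)) = -27 + 9*(-30*(-12)) = -27 + 9*360 = -27 + 3240 = 3213)
N = -37/357 (N = -333/3213 = -333*1/3213 = -37/357 ≈ -0.10364)
(395 - 3109)*(T + N) = (395 - 3109)*(-1843/1189 - 37/357) = -2714*(-701944/424473) = 1905076016/424473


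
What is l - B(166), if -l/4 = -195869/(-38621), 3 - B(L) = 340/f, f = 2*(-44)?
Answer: -2097113/77242 ≈ -27.150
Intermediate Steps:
f = -88
B(L) = 151/22 (B(L) = 3 - 340/(-88) = 3 - 340*(-1)/88 = 3 - 1*(-85/22) = 3 + 85/22 = 151/22)
l = -783476/38621 (l = -(-783476)/(-38621) = -(-783476)*(-1)/38621 = -4*195869/38621 = -783476/38621 ≈ -20.286)
l - B(166) = -783476/38621 - 1*151/22 = -783476/38621 - 151/22 = -2097113/77242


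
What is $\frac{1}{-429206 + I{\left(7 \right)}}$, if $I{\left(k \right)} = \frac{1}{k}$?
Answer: $- \frac{7}{3004441} \approx -2.3299 \cdot 10^{-6}$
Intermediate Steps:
$\frac{1}{-429206 + I{\left(7 \right)}} = \frac{1}{-429206 + \frac{1}{7}} = \frac{1}{- \frac{3004441}{7}} = - \frac{7}{3004441}$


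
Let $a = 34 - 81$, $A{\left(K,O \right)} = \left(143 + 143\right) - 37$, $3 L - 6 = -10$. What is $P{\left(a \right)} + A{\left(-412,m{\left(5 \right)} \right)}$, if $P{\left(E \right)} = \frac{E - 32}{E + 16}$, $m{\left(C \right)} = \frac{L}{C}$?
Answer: $\frac{7798}{31} \approx 251.55$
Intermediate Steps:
$L = - \frac{4}{3}$ ($L = 2 + \frac{1}{3} \left(-10\right) = 2 - \frac{10}{3} = - \frac{4}{3} \approx -1.3333$)
$m{\left(C \right)} = - \frac{4}{3 C}$
$A{\left(K,O \right)} = 249$ ($A{\left(K,O \right)} = 286 - 37 = 249$)
$a = -47$
$P{\left(E \right)} = \frac{-32 + E}{16 + E}$ ($P{\left(E \right)} = \frac{E - 32}{16 + E} = \frac{-32 + E}{16 + E}$)
$P{\left(a \right)} + A{\left(-412,m{\left(5 \right)} \right)} = \frac{-32 - 47}{16 - 47} + 249 = \frac{1}{-31} \left(-79\right) + 249 = \left(- \frac{1}{31}\right) \left(-79\right) + 249 = \frac{79}{31} + 249 = \frac{7798}{31}$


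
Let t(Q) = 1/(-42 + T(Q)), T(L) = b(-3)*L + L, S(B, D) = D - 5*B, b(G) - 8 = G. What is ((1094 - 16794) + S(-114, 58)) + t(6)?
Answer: -90433/6 ≈ -15072.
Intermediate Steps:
b(G) = 8 + G
T(L) = 6*L (T(L) = (8 - 3)*L + L = 5*L + L = 6*L)
t(Q) = 1/(-42 + 6*Q)
((1094 - 16794) + S(-114, 58)) + t(6) = ((1094 - 16794) + (58 - 5*(-114))) + 1/(6*(-7 + 6)) = (-15700 + (58 + 570)) + (⅙)/(-1) = (-15700 + 628) + (⅙)*(-1) = -15072 - ⅙ = -90433/6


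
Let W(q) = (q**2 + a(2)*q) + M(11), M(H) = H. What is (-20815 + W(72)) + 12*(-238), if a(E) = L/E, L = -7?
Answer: -18728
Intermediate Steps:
a(E) = -7/E
W(q) = 11 + q**2 - 7*q/2 (W(q) = (q**2 + (-7/2)*q) + 11 = (q**2 + (-7*1/2)*q) + 11 = (q**2 - 7*q/2) + 11 = 11 + q**2 - 7*q/2)
(-20815 + W(72)) + 12*(-238) = (-20815 + (11 + 72**2 - 7/2*72)) + 12*(-238) = (-20815 + (11 + 5184 - 252)) - 2856 = (-20815 + 4943) - 2856 = -15872 - 2856 = -18728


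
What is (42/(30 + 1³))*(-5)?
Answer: -210/31 ≈ -6.7742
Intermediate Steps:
(42/(30 + 1³))*(-5) = (42/(30 + 1))*(-5) = (42/31)*(-5) = -210/31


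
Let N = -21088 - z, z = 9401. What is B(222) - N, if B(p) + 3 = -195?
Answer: 30291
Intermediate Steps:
B(p) = -198 (B(p) = -3 - 195 = -198)
N = -30489 (N = -21088 - 1*9401 = -21088 - 9401 = -30489)
B(222) - N = -198 - 1*(-30489) = -198 + 30489 = 30291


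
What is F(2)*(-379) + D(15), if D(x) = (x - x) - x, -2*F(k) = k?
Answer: 364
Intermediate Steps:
F(k) = -k/2
D(x) = -x (D(x) = 0 - x = -x)
F(2)*(-379) + D(15) = -½*2*(-379) - 1*15 = -1*(-379) - 15 = 379 - 15 = 364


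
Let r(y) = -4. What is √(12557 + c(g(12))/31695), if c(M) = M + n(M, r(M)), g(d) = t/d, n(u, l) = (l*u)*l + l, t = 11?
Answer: √50457695368235/63390 ≈ 112.06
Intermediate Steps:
n(u, l) = l + u*l² (n(u, l) = u*l² + l = l + u*l²)
g(d) = 11/d
c(M) = -4 + 17*M (c(M) = M - 4*(1 - 4*M) = M + (-4 + 16*M) = -4 + 17*M)
√(12557 + c(g(12))/31695) = √(12557 + (-4 + 17*(11/12))/31695) = √(12557 + (-4 + 17*(11*(1/12)))*(1/31695)) = √(12557 + (-4 + 17*(11/12))*(1/31695)) = √(12557 + (-4 + 187/12)*(1/31695)) = √(12557 + (139/12)*(1/31695)) = √(12557 + 139/380340) = √(4775929519/380340) = √50457695368235/63390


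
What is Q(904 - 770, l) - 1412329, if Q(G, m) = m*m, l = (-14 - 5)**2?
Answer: -1282008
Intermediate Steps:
l = 361 (l = (-19)**2 = 361)
Q(G, m) = m**2
Q(904 - 770, l) - 1412329 = 361**2 - 1412329 = 130321 - 1412329 = -1282008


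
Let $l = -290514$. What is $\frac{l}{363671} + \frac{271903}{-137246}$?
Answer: $- \frac{19822160051}{7130341438} \approx -2.78$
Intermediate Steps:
$\frac{l}{363671} + \frac{271903}{-137246} = - \frac{290514}{363671} + \frac{271903}{-137246} = \left(-290514\right) \frac{1}{363671} + 271903 \left(- \frac{1}{137246}\right) = - \frac{41502}{51953} - \frac{271903}{137246} = - \frac{19822160051}{7130341438}$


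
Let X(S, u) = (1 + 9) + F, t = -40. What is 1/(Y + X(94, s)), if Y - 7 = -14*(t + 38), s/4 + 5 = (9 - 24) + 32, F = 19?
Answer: 1/64 ≈ 0.015625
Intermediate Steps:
s = 48 (s = -20 + 4*((9 - 24) + 32) = -20 + 4*(-15 + 32) = -20 + 4*17 = -20 + 68 = 48)
X(S, u) = 29 (X(S, u) = (1 + 9) + 19 = 10 + 19 = 29)
Y = 35 (Y = 7 - 14*(-40 + 38) = 7 - 14*(-2) = 7 + 28 = 35)
1/(Y + X(94, s)) = 1/(35 + 29) = 1/64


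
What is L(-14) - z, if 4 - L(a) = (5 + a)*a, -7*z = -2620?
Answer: -3474/7 ≈ -496.29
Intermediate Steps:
z = 2620/7 (z = -1/7*(-2620) = 2620/7 ≈ 374.29)
L(a) = 4 - a*(5 + a) (L(a) = 4 - (5 + a)*a = 4 - a*(5 + a))
L(-14) - z = (4 - 1*(-14)**2 - 5*(-14)) - 1*2620/7 = (4 - 1*196 + 70) - 2620/7 = (4 - 196 + 70) - 2620/7 = -122 - 2620/7 = -3474/7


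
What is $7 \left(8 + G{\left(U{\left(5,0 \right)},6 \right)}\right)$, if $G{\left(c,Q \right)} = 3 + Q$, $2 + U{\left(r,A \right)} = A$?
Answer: $119$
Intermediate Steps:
$U{\left(r,A \right)} = -2 + A$
$7 \left(8 + G{\left(U{\left(5,0 \right)},6 \right)}\right) = 7 \left(8 + \left(3 + 6\right)\right) = 7 \left(8 + 9\right) = 7 \cdot 17 = 119$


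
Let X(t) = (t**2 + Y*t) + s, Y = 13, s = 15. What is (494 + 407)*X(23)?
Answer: 759543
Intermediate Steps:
X(t) = 15 + t**2 + 13*t (X(t) = (t**2 + 13*t) + 15 = 15 + t**2 + 13*t)
(494 + 407)*X(23) = (494 + 407)*(15 + 23**2 + 13*23) = 901*(15 + 529 + 299) = 901*843 = 759543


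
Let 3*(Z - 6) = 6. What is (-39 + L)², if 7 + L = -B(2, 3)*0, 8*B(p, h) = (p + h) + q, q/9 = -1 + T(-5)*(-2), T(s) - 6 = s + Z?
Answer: 2116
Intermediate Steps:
Z = 8 (Z = 6 + (⅓)*6 = 6 + 2 = 8)
T(s) = 14 + s (T(s) = 6 + (s + 8) = 6 + (8 + s) = 14 + s)
q = -171 (q = 9*(-1 + (14 - 5)*(-2)) = 9*(-1 + 9*(-2)) = 9*(-1 - 18) = 9*(-19) = -171)
B(p, h) = -171/8 + h/8 + p/8 (B(p, h) = ((p + h) - 171)/8 = ((h + p) - 171)/8 = (-171 + h + p)/8 = -171/8 + h/8 + p/8)
L = -7 (L = -7 - (-171/8 + (⅛)*3 + (⅛)*2)*0 = -7 - (-171/8 + 3/8 + ¼)*0 = -7 - 1*(-83/4)*0 = -7 + (83/4)*0 = -7 + 0 = -7)
(-39 + L)² = (-39 - 7)² = (-46)² = 2116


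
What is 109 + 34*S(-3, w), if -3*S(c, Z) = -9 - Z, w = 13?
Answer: 1075/3 ≈ 358.33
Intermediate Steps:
S(c, Z) = 3 + Z/3 (S(c, Z) = -(-9 - Z)/3 = 3 + Z/3)
109 + 34*S(-3, w) = 109 + 34*(3 + (⅓)*13) = 109 + 34*(3 + 13/3) = 109 + 34*(22/3) = 109 + 748/3 = 1075/3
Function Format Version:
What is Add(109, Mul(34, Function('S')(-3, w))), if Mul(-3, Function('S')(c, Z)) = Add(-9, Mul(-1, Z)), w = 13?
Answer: Rational(1075, 3) ≈ 358.33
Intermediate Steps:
Function('S')(c, Z) = Add(3, Mul(Rational(1, 3), Z)) (Function('S')(c, Z) = Mul(Rational(-1, 3), Add(-9, Mul(-1, Z))) = Add(3, Mul(Rational(1, 3), Z)))
Add(109, Mul(34, Function('S')(-3, w))) = Add(109, Mul(34, Add(3, Mul(Rational(1, 3), 13)))) = Add(109, Mul(34, Add(3, Rational(13, 3)))) = Add(109, Mul(34, Rational(22, 3))) = Add(109, Rational(748, 3)) = Rational(1075, 3)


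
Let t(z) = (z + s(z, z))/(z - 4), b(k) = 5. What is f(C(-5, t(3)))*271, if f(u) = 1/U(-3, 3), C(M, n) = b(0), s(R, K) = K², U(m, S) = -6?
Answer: -271/6 ≈ -45.167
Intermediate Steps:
t(z) = (z + z²)/(-4 + z) (t(z) = (z + z²)/(z - 4) = (z + z²)/(-4 + z))
C(M, n) = 5
f(u) = -⅙ (f(u) = 1/(-6) = -⅙)
f(C(-5, t(3)))*271 = -⅙*271 = -271/6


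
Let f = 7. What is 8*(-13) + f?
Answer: -97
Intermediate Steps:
8*(-13) + f = 8*(-13) + 7 = -104 + 7 = -97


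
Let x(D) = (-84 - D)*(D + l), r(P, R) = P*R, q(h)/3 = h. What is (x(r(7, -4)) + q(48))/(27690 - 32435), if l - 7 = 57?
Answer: 144/365 ≈ 0.39452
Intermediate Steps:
q(h) = 3*h
l = 64 (l = 7 + 57 = 64)
x(D) = (-84 - D)*(64 + D) (x(D) = (-84 - D)*(D + 64) = (-84 - D)*(64 + D))
(x(r(7, -4)) + q(48))/(27690 - 32435) = ((-5376 - (7*(-4))² - 1036*(-4)) + 3*48)/(27690 - 32435) = ((-5376 - 1*(-28)² - 148*(-28)) + 144)/(-4745) = ((-5376 - 1*784 + 4144) + 144)*(-1/4745) = ((-5376 - 784 + 4144) + 144)*(-1/4745) = (-2016 + 144)*(-1/4745) = -1872*(-1/4745) = 144/365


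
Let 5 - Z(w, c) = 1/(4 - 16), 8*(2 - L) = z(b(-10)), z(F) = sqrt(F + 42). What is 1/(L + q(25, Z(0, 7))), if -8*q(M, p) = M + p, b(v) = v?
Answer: -16224/23953 + 4608*sqrt(2)/23953 ≈ -0.40526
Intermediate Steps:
z(F) = sqrt(42 + F)
L = 2 - sqrt(2)/2 (L = 2 - sqrt(42 - 10)/8 = 2 - sqrt(2)/2 ≈ 1.2929)
Z(w, c) = 61/12 (Z(w, c) = 5 - 1/(4 - 16) = 5 - 1/(-12) = 5 - 1*(-1/12) = 5 + 1/12 = 61/12)
q(M, p) = -M/8 - p/8 (q(M, p) = -(M + p)/8 = -M/8 - p/8)
1/(L + q(25, Z(0, 7))) = 1/((2 - sqrt(2)/2) + (-1/8*25 - 1/8*61/12)) = 1/((2 - sqrt(2)/2) + (-25/8 - 61/96)) = 1/((2 - sqrt(2)/2) - 361/96) = 1/(-169/96 - sqrt(2)/2)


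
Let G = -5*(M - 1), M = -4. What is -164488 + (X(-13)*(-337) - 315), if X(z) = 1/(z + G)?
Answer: -1977973/12 ≈ -1.6483e+5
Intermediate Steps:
G = 25 (G = -5*(-4 - 1) = -5*(-5) = 25)
X(z) = 1/(25 + z) (X(z) = 1/(z + 25) = 1/(25 + z))
-164488 + (X(-13)*(-337) - 315) = -164488 + (-337/(25 - 13) - 315) = -164488 + (-337/12 - 315) = -164488 - 4117/12 = -1977973/12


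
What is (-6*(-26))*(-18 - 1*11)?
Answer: -4524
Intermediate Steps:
(-6*(-26))*(-18 - 1*11) = 156*(-18 - 11) = 156*(-29) = -4524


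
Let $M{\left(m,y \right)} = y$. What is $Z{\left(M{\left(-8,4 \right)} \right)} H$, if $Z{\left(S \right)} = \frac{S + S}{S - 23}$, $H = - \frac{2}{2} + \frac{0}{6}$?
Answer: $\frac{8}{19} \approx 0.42105$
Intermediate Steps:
$H = -1$ ($H = \left(-2\right) \frac{1}{2} + 0 \cdot \frac{1}{6} = -1 + 0 = -1$)
$Z{\left(S \right)} = \frac{2 S}{-23 + S}$
$Z{\left(M{\left(-8,4 \right)} \right)} H = 2 \cdot 4 \frac{1}{-23 + 4} \left(-1\right) = 2 \cdot 4 \frac{1}{-19} \left(-1\right) = 2 \cdot 4 \left(- \frac{1}{19}\right) \left(-1\right) = \left(- \frac{8}{19}\right) \left(-1\right) = \frac{8}{19}$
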